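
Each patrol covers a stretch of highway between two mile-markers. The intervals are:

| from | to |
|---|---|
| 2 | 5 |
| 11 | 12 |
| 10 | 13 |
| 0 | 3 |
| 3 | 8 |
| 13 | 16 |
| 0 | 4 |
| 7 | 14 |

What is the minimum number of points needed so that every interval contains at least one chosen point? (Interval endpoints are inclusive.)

3

Sort by right endpoint; whenever an interval is uncovered, place a point at its right end.
By right end: [0,3]  [0,4]  [2,5]  [3,8]  [11,12]  [10,13]  [7,14]  [13,16]
[0,3] uncovered → point at 3; [11,12] uncovered → point at 12; [13,16] uncovered → point at 16.
Points: 3, 12, 16 (3 total).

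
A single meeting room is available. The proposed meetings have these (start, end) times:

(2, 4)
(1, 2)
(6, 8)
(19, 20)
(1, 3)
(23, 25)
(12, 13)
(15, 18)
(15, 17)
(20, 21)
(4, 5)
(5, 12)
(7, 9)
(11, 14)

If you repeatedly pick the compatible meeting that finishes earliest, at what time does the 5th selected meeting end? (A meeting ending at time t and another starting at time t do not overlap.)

Greedy by earliest finish: after sorting by end time, pick each interval compatible with the last pick.
Sorted by end: (1,2)  (1,3)  (2,4)  (4,5)  (6,8)  (7,9)  (5,12)  (12,13)  (11,14)  (15,17)  (15,18)  (19,20)  (20,21)  (23,25)
take (1,2); take (2,4); take (4,5); take (6,8); skip (7,9); take (12,13); skip (11,14); take (15,17); skip (15,18); take (19,20); take (20,21); take (23,25).
Selected: (1,2) (2,4) (4,5) (6,8) (12,13) (15,17) (19,20) (20,21) (23,25)

13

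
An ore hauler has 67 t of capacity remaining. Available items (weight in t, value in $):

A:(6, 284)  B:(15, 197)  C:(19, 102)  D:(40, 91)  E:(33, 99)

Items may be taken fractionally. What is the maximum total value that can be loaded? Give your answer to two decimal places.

Sort by value per unit weight and fill in that order.
Ratios (sorted): A 47.33, B 13.13, C 5.37, E 3.00, D 2.27
take A (6 @ 284); take B (15 @ 197); take C (19 @ 102); take 27/33 of E → 81.00. Capacity used 67/67.
Total value = 664.00

664.00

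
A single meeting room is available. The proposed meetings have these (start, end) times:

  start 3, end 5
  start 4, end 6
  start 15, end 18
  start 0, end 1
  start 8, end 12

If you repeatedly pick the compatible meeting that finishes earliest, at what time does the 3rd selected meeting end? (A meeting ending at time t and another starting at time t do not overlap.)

Greedy by earliest finish: after sorting by end time, pick each interval compatible with the last pick.
Sorted by end: (0,1)  (3,5)  (4,6)  (8,12)  (15,18)
take (0,1); take (3,5); take (8,12); take (15,18).
Selected: (0,1) (3,5) (8,12) (15,18)

12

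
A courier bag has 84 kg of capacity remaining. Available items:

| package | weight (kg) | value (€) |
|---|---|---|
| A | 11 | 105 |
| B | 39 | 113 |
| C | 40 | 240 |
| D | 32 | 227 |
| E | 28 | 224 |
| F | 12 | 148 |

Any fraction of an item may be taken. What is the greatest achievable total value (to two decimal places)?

Ratios (sorted): F 12.33, A 9.55, E 8.00, D 7.09, C 6.00, B 2.90
take F (12 @ 148); take A (11 @ 105); take E (28 @ 224); take D (32 @ 227); take 1/40 of C → 6.00. Capacity used 84/84.
Total value = 710.00

710.00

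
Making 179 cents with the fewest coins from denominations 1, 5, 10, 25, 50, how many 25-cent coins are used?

1

Use the largest denomination that fits, subtract, and repeat.
179 = 3×50 + 1×25 + 4×1
Count of 25: 1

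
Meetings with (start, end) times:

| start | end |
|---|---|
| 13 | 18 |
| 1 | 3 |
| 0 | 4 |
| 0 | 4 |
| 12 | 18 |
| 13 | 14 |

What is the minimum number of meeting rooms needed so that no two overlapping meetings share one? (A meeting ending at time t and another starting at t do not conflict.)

Events (time:±→running): 0:+→1 0:+→2 1:+→3 … peak 3.

3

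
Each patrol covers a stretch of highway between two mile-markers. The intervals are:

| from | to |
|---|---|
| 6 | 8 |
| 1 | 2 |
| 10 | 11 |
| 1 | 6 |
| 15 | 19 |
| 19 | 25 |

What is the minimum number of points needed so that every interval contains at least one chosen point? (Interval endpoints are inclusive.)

4

By right end: [1,2]  [1,6]  [6,8]  [10,11]  [15,19]  [19,25]
[1,2] uncovered → point at 2; [6,8] uncovered → point at 8; [10,11] uncovered → point at 11; [15,19] uncovered → point at 19.
Points: 2, 8, 11, 19 (4 total).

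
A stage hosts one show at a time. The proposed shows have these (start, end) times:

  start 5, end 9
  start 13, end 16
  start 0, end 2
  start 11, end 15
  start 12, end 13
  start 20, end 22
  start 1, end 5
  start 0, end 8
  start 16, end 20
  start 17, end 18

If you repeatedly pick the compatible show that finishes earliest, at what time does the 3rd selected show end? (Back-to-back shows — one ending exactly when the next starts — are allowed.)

13

Order by finish time; keep every interval that doesn't clash with the previous kept one.
By end time: (0,2), (1,5), (0,8), (5,9), (12,13), (11,15), (13,16), (17,18), (16,20), (20,22).
Pick (0,2); next start ≥ 2 → (5,9); next start ≥ 9 → (12,13); next start ≥ 13 → (13,16); next start ≥ 16 → (17,18); next start ≥ 18 → (20,22).
Selected: (0,2) (5,9) (12,13) (13,16) (17,18) (20,22)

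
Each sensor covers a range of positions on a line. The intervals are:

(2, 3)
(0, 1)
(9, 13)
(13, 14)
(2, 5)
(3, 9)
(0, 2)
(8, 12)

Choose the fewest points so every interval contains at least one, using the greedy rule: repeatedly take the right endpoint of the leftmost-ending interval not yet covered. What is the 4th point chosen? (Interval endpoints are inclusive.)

14

Sort by right endpoint; whenever an interval is uncovered, place a point at its right end.
By right end: [0,1]  [0,2]  [2,3]  [2,5]  [3,9]  [8,12]  [9,13]  [13,14]
[0,1] uncovered → point at 1; [2,3] uncovered → point at 3; [8,12] uncovered → point at 12; [13,14] uncovered → point at 14.
Points: 1, 3, 12, 14 (4 total).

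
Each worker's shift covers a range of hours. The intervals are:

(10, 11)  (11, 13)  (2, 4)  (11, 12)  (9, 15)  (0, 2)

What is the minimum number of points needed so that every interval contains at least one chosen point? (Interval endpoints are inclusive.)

2

Process intervals by earliest right end; each time one isn't hit yet, stab at its right endpoint.
By right end: [0,2]  [2,4]  [10,11]  [11,12]  [11,13]  [9,15]
[0,2] uncovered → point at 2; [10,11] uncovered → point at 11.
Points: 2, 11 (2 total).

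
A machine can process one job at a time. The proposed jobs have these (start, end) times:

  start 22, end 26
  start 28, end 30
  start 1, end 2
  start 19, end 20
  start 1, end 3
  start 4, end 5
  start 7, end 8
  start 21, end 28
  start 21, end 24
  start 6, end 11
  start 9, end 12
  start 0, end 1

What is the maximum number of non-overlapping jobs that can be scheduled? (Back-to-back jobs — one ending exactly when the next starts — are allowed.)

8

Sort by end time and greedily take each interval whose start is ≥ the last chosen end.
By end time: (0,1), (1,2), (1,3), (4,5), (7,8), (6,11), (9,12), (19,20), (21,24), (22,26), (21,28), (28,30).
Pick (0,1); next start ≥ 1 → (1,2); next start ≥ 2 → (4,5); next start ≥ 5 → (7,8); next start ≥ 8 → (9,12); next start ≥ 12 → (19,20); next start ≥ 20 → (21,24); next start ≥ 24 → (28,30).
Selected 8 jobs.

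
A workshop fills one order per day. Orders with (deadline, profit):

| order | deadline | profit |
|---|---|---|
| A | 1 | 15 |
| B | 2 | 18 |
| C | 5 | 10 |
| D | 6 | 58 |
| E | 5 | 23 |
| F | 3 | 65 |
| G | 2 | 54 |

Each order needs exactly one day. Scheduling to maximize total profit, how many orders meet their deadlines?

Profit order: F=65 D=58 G=54 E=23 B=18 A=15 C=10
Assign: F→slot 3, D→slot 6, G→slot 2, E→slot 5, B→slot 1, A skipped, C→slot 4.
Slots: [1:B] [2:G] [3:F] [4:C] [5:E] [6:D]
6 of 7 scheduled.

6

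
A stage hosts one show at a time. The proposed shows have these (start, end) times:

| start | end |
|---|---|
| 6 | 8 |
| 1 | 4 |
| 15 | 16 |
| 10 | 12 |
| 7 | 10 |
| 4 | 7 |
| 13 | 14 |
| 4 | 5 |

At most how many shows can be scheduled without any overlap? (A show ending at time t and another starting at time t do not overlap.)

By end time: (1,4), (4,5), (4,7), (6,8), (7,10), (10,12), (13,14), (15,16).
Pick (1,4); next start ≥ 4 → (4,5); next start ≥ 5 → (6,8); next start ≥ 8 → (10,12); next start ≥ 12 → (13,14); next start ≥ 14 → (15,16).
Selected 6 shows.

6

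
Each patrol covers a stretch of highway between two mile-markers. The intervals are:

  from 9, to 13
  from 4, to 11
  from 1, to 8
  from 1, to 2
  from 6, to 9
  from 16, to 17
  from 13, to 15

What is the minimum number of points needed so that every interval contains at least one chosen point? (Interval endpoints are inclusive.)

4

Process intervals by earliest right end; each time one isn't hit yet, stab at its right endpoint.
Sorted: [1,2] [1,8] [6,9] [4,11] [9,13] [13,15] [16,17]
{[1,2],[1,8]} hit by 2; {[6,9],[4,11],[9,13]} hit by 9; {[13,15]} hit by 15; {[16,17]} hit by 17.
Points: 2, 9, 15, 17 (4 total).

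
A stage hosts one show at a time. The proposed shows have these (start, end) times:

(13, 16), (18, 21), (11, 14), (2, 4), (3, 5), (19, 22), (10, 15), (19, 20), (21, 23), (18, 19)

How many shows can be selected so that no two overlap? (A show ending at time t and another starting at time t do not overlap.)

Order by finish time; keep every interval that doesn't clash with the previous kept one.
By end time: (2,4), (3,5), (11,14), (10,15), (13,16), (18,19), (19,20), (18,21), (19,22), (21,23).
Pick (2,4); next start ≥ 4 → (11,14); next start ≥ 14 → (18,19); next start ≥ 19 → (19,20); next start ≥ 20 → (21,23).
Selected 5 shows.

5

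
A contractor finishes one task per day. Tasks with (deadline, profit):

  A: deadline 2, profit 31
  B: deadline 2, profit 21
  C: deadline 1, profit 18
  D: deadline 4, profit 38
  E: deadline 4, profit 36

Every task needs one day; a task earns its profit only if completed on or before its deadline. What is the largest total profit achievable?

Sort by profit descending; place each in the latest free slot ≤ its deadline.
By profit: D(d4,38), E(d4,36), A(d2,31), B(d2,21), C(d1,18)
D→slot 4; E→slot 3; A→slot 2; B→slot 1; C skipped.
Profit = 21 + 31 + 36 + 38 = 126

126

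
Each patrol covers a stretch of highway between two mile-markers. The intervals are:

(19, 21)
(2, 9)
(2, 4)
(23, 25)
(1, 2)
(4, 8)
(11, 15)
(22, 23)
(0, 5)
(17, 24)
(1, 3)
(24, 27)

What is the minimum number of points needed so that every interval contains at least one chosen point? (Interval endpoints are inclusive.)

Process intervals by earliest right end; each time one isn't hit yet, stab at its right endpoint.
By right end: [1,2]  [1,3]  [2,4]  [0,5]  [4,8]  [2,9]  [11,15]  [19,21]  [22,23]  [17,24]  [23,25]  [24,27]
[1,2] uncovered → point at 2; [4,8] uncovered → point at 8; [11,15] uncovered → point at 15; [19,21] uncovered → point at 21; [22,23] uncovered → point at 23; [24,27] uncovered → point at 27.
Points: 2, 8, 15, 21, 23, 27 (6 total).

6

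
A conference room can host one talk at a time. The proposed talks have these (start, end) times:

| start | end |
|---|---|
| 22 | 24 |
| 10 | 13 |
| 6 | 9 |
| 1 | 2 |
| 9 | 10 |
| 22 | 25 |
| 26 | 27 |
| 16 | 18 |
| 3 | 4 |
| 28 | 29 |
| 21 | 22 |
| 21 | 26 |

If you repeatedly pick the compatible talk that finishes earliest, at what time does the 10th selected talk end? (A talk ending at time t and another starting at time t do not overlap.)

Sort by end time and greedily take each interval whose start is ≥ the last chosen end.
Sorted by end: (1,2)  (3,4)  (6,9)  (9,10)  (10,13)  (16,18)  (21,22)  (22,24)  (22,25)  (21,26)  (26,27)  (28,29)
take (1,2); take (3,4); take (6,9); take (9,10); take (10,13); take (16,18); take (21,22); take (22,24); skip (22,25); take (26,27); take (28,29).
Selected: (1,2) (3,4) (6,9) (9,10) (10,13) (16,18) (21,22) (22,24) (26,27) (28,29)

29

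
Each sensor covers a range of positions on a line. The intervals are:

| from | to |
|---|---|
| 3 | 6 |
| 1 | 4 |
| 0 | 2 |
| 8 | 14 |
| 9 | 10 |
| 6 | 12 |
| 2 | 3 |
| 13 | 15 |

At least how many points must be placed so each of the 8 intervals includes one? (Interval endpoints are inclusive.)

Process intervals by earliest right end; each time one isn't hit yet, stab at its right endpoint.
By right end: [0,2]  [2,3]  [1,4]  [3,6]  [9,10]  [6,12]  [8,14]  [13,15]
[0,2] uncovered → point at 2; [3,6] uncovered → point at 6; [9,10] uncovered → point at 10; [13,15] uncovered → point at 15.
Points: 2, 6, 10, 15 (4 total).

4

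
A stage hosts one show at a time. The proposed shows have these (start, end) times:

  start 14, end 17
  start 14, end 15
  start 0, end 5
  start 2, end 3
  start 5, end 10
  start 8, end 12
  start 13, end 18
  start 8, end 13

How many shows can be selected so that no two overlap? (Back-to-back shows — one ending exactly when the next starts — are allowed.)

3

Greedy by earliest finish: after sorting by end time, pick each interval compatible with the last pick.
By end time: (2,3), (0,5), (5,10), (8,12), (8,13), (14,15), (14,17), (13,18).
Pick (2,3); next start ≥ 3 → (5,10); next start ≥ 10 → (14,15).
Selected 3 shows.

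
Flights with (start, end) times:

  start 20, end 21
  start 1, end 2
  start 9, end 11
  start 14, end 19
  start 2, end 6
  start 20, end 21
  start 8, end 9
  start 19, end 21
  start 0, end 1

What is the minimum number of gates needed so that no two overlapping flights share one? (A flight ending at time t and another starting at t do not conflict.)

3

starts: [0, 1, 2, 8, 9, 14, 19, 20, 20]
ends:   [1, 2, 6, 9, 11, 19, 21, 21, 21]
s0→1 e1→0 s1→1 e2→0 s2→1 e6→0 s8→1 e9→0 s9→1 e11→0 s14→1 e19→0 s19→1 s20→2 s20→3  — peak 3.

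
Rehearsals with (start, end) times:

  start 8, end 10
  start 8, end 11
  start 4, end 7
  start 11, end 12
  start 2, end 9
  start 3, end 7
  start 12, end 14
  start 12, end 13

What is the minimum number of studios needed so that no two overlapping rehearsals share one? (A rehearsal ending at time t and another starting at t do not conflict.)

3

The answer is the maximum number of intervals overlapping at any instant.
starts: [2, 3, 4, 8, 8, 11, 12, 12]
ends:   [7, 7, 9, 10, 11, 12, 13, 14]
s2→1 s3→2 s4→3  — peak 3.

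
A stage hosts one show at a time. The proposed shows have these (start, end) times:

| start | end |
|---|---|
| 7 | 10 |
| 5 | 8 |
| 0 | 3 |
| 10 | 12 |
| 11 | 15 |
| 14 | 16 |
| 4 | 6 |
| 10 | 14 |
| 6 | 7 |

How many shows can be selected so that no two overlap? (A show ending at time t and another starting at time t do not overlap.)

Sorted by end: (0,3)  (4,6)  (6,7)  (5,8)  (7,10)  (10,12)  (10,14)  (11,15)  (14,16)
take (0,3); take (4,6); take (6,7); take (7,10); take (10,12); skip (10,14); skip (11,15); take (14,16).
Selected 6 shows.

6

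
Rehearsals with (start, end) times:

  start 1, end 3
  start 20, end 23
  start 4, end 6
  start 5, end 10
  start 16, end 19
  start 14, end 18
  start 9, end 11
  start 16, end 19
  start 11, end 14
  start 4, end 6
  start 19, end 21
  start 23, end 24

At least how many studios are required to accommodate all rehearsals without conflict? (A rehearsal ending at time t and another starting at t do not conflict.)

Count concurrent intervals with a sweep; the peak is the room count.
Events (time:±→running): 1:+→1 3:-→0 4:+→1 4:+→2 5:+→3 … peak 3.

3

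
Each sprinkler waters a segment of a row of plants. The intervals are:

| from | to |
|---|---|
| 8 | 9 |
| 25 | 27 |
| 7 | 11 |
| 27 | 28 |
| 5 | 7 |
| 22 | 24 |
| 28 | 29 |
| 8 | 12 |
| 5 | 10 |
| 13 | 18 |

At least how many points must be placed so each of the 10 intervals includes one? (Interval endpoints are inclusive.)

Sort by right endpoint; whenever an interval is uncovered, place a point at its right end.
Sorted: [5,7] [8,9] [5,10] [7,11] [8,12] [13,18] [22,24] [25,27] [27,28] [28,29]
{[5,7]} hit by 7; {[8,9],[5,10],[7,11],[8,12]} hit by 9; {[13,18]} hit by 18; {[22,24]} hit by 24; {[25,27],[27,28]} hit by 27; {[28,29]} hit by 29.
Points: 7, 9, 18, 24, 27, 29 (6 total).

6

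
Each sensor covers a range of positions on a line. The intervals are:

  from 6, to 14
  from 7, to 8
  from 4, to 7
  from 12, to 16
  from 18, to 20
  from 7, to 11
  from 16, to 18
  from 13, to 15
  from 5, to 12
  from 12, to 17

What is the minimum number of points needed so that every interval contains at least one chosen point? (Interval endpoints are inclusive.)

3

Sorted: [4,7] [7,8] [7,11] [5,12] [6,14] [13,15] [12,16] [12,17] [16,18] [18,20]
{[4,7],[7,8],[7,11],[5,12],[6,14]} hit by 7; {[13,15],[12,16],[12,17]} hit by 15; {[16,18],[18,20]} hit by 18.
Points: 7, 15, 18 (3 total).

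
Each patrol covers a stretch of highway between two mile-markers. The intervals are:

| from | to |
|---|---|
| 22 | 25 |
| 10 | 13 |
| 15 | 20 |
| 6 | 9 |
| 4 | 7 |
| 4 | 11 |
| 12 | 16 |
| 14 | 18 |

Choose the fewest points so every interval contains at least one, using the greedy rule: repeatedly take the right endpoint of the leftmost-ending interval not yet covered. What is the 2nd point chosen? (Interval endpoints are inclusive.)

Sorted: [4,7] [6,9] [4,11] [10,13] [12,16] [14,18] [15,20] [22,25]
{[4,7],[6,9],[4,11]} hit by 7; {[10,13],[12,16]} hit by 13; {[14,18],[15,20]} hit by 18; {[22,25]} hit by 25.
Points: 7, 13, 18, 25 (4 total).

13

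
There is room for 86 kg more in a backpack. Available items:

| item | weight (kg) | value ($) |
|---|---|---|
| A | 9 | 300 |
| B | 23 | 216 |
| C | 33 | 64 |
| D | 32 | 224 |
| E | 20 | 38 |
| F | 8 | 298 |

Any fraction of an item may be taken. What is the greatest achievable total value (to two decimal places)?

1065.15

Sort by value per unit weight and fill in that order.
Ratios (sorted): F 37.25, A 33.33, B 9.39, D 7.00, C 1.94, E 1.90
take F (8 @ 298); take A (9 @ 300); take B (23 @ 216); take D (32 @ 224); take 14/33 of C → 27.15. Capacity used 86/86.
Total value = 1065.15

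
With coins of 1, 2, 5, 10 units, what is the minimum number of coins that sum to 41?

Use the largest denomination that fits, subtract, and repeat.
41 = 4×10 + 1×1
Total coins = 4 + 1 = 5

5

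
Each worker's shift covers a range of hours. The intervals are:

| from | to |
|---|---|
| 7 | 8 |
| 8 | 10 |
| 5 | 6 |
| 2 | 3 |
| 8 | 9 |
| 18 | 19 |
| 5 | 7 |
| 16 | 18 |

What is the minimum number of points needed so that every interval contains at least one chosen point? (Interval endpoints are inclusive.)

4

By right end: [2,3]  [5,6]  [5,7]  [7,8]  [8,9]  [8,10]  [16,18]  [18,19]
[2,3] uncovered → point at 3; [5,6] uncovered → point at 6; [7,8] uncovered → point at 8; [16,18] uncovered → point at 18.
Points: 3, 6, 8, 18 (4 total).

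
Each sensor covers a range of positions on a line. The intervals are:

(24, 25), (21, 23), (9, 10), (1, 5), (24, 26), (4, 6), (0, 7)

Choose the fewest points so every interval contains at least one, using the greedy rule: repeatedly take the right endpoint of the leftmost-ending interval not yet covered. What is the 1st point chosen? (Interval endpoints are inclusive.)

Process intervals by earliest right end; each time one isn't hit yet, stab at its right endpoint.
By right end: [1,5]  [4,6]  [0,7]  [9,10]  [21,23]  [24,25]  [24,26]
[1,5] uncovered → point at 5; [9,10] uncovered → point at 10; [21,23] uncovered → point at 23; [24,25] uncovered → point at 25.
Points: 5, 10, 23, 25 (4 total).

5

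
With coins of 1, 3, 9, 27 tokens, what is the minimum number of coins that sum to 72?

Use the largest denomination that fits, subtract, and repeat.
72 − 2×27→18 − 2×9→0
Total coins = 2 + 2 = 4

4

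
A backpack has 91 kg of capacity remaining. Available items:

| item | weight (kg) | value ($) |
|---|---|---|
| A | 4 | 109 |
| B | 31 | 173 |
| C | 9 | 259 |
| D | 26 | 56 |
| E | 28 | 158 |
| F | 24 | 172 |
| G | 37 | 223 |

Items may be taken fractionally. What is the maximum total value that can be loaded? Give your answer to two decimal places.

Sort by value per unit weight and fill in that order.
Order: C (259/9=28.78) > A (109/4=27.25) > F (172/24=7.17) > G (223/37=6.03) > E (158/28=5.64) > B (173/31=5.58) > D (56/26=2.15)
Fill: take C (9 @ 259) → take A (4 @ 109) → take F (24 @ 172) → take G (37 @ 223) → take 17/28 of E → 95.93; 91/91 used.
Total value = 858.93

858.93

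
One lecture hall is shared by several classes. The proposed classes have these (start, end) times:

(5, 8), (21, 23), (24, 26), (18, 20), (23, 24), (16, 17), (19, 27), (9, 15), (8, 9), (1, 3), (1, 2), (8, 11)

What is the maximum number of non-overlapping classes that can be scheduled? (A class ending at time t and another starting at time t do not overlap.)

Order by finish time; keep every interval that doesn't clash with the previous kept one.
Sorted by end: (1,2)  (1,3)  (5,8)  (8,9)  (8,11)  (9,15)  (16,17)  (18,20)  (21,23)  (23,24)  (24,26)  (19,27)
take (1,2); skip (1,3); take (5,8); take (8,9); take (9,15); take (16,17); take (18,20); take (21,23); take (23,24); take (24,26).
Selected 9 classes.

9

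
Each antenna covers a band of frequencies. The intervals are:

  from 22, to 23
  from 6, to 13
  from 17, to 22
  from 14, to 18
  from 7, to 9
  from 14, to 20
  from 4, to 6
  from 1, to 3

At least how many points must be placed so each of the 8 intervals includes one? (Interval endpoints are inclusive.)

By right end: [1,3]  [4,6]  [7,9]  [6,13]  [14,18]  [14,20]  [17,22]  [22,23]
[1,3] uncovered → point at 3; [4,6] uncovered → point at 6; [7,9] uncovered → point at 9; [14,18] uncovered → point at 18; [22,23] uncovered → point at 23.
Points: 3, 6, 9, 18, 23 (5 total).

5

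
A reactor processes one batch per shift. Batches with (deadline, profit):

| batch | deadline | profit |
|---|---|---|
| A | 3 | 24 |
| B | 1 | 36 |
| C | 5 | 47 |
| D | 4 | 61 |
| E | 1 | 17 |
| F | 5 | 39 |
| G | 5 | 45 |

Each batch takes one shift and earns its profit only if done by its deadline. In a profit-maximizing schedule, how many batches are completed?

By profit: D(d4,61), C(d5,47), G(d5,45), F(d5,39), B(d1,36), A(d3,24), E(d1,17)
D→slot 4; C→slot 5; G→slot 3; F→slot 2; B→slot 1; A skipped; E skipped.
5 of 7 scheduled.

5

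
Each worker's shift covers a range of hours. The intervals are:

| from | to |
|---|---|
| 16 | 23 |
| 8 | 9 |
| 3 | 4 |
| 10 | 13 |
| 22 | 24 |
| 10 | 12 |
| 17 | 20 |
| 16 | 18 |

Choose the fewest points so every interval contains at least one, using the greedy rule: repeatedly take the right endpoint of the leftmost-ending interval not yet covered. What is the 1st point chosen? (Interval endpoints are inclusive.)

4

Sort by right endpoint; whenever an interval is uncovered, place a point at its right end.
By right end: [3,4]  [8,9]  [10,12]  [10,13]  [16,18]  [17,20]  [16,23]  [22,24]
[3,4] uncovered → point at 4; [8,9] uncovered → point at 9; [10,12] uncovered → point at 12; [16,18] uncovered → point at 18; [22,24] uncovered → point at 24.
Points: 4, 9, 12, 18, 24 (5 total).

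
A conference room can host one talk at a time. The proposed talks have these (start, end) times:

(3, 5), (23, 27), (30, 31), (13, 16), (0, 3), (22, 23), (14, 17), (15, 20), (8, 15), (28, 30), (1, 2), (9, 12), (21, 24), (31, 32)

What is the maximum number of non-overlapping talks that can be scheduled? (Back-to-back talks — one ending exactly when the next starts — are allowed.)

9

Greedy by earliest finish: after sorting by end time, pick each interval compatible with the last pick.
Sorted by end: (1,2)  (0,3)  (3,5)  (9,12)  (8,15)  (13,16)  (14,17)  (15,20)  (22,23)  (21,24)  (23,27)  (28,30)  (30,31)  (31,32)
take (1,2); take (3,5); take (9,12); take (13,16); skip (14,17); take (22,23); take (23,27); take (28,30); take (30,31); take (31,32).
Selected 9 talks.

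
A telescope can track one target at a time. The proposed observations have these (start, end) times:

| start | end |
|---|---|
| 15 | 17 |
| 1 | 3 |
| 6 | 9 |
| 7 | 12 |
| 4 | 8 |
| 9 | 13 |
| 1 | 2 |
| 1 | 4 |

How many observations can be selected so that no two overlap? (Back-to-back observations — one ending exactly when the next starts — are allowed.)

Order by finish time; keep every interval that doesn't clash with the previous kept one.
By end time: (1,2), (1,3), (1,4), (4,8), (6,9), (7,12), (9,13), (15,17).
Pick (1,2); next start ≥ 2 → (4,8); next start ≥ 8 → (9,13); next start ≥ 13 → (15,17).
Selected 4 observations.

4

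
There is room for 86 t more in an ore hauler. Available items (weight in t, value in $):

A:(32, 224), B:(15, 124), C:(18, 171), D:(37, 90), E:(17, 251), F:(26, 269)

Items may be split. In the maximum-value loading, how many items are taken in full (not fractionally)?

4

Ratios (sorted): E 14.76, F 10.35, C 9.50, B 8.27, A 7.00, D 2.43
take E (17 @ 251); take F (26 @ 269); take C (18 @ 171); take B (15 @ 124); take 10/32 of A → 70.00. Capacity used 86/86.
4 item(s) taken whole; one partial (take 10/32 of A).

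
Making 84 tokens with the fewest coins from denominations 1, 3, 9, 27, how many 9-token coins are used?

0

Use the largest denomination that fits, subtract, and repeat.
84 − 3×27→3 − 1×3→0
Count of 9: 0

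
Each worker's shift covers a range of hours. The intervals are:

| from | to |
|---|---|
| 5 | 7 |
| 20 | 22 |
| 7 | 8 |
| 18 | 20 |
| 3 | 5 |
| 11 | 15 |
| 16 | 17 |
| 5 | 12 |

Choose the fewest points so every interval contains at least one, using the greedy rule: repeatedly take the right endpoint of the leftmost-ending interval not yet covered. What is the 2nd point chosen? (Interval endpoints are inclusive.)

8

Process intervals by earliest right end; each time one isn't hit yet, stab at its right endpoint.
Sorted: [3,5] [5,7] [7,8] [5,12] [11,15] [16,17] [18,20] [20,22]
{[3,5],[5,7]} hit by 5; {[7,8],[5,12]} hit by 8; {[11,15]} hit by 15; {[16,17]} hit by 17; {[18,20],[20,22]} hit by 20.
Points: 5, 8, 15, 17, 20 (5 total).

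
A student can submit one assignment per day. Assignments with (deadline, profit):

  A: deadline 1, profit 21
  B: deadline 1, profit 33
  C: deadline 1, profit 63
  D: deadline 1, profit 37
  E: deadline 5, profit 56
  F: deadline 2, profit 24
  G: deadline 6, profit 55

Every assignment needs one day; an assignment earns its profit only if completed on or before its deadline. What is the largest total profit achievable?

Sort by profit descending; place each in the latest free slot ≤ its deadline.
By profit: C(d1,63), E(d5,56), G(d6,55), D(d1,37), B(d1,33), F(d2,24), A(d1,21)
C→slot 1; E→slot 5; G→slot 6; D skipped; B skipped; F→slot 2; A skipped.
Profit = 63 + 24 + 56 + 55 = 198

198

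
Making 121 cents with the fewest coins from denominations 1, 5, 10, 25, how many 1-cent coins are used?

121 = 4×25 + 2×10 + 1×1
Count of 1: 1

1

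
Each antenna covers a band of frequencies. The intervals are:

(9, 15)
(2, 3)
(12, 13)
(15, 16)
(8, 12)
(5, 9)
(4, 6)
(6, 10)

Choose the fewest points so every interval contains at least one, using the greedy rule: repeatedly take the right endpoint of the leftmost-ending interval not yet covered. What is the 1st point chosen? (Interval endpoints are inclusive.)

Sort by right endpoint; whenever an interval is uncovered, place a point at its right end.
Sorted: [2,3] [4,6] [5,9] [6,10] [8,12] [12,13] [9,15] [15,16]
{[2,3]} hit by 3; {[4,6],[5,9],[6,10]} hit by 6; {[8,12],[12,13],[9,15]} hit by 12; {[15,16]} hit by 16.
Points: 3, 6, 12, 16 (4 total).

3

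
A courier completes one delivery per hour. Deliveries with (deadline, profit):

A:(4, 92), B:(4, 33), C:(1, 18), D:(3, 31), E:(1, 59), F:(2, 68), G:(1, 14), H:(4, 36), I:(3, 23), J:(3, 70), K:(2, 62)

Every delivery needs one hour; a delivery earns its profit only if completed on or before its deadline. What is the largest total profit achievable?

292

Sort by profit descending; place each in the latest free slot ≤ its deadline.
Profit order: A=92 J=70 F=68 K=62 E=59 H=36 B=33 D=31 I=23 C=18 G=14
Assign: A→slot 4, J→slot 3, F→slot 2, K→slot 1, E skipped, H skipped, B skipped, D skipped, I skipped, C skipped, G skipped.
Slots: [1:K] [2:F] [3:J] [4:A]
Profit = 62 + 68 + 70 + 92 = 292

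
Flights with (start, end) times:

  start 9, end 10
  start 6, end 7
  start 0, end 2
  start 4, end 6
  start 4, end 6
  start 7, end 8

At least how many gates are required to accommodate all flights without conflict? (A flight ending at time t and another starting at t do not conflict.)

2

Count concurrent intervals with a sweep; the peak is the room count.
starts: [0, 4, 4, 6, 7, 9]
ends:   [2, 6, 6, 7, 8, 10]
s0→1 e2→0 s4→1 s4→2  — peak 2.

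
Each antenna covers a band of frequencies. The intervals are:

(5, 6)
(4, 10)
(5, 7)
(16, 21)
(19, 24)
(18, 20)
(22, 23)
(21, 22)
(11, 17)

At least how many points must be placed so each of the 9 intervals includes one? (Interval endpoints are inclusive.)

Sort by right endpoint; whenever an interval is uncovered, place a point at its right end.
Sorted: [5,6] [5,7] [4,10] [11,17] [18,20] [16,21] [21,22] [22,23] [19,24]
{[5,6],[5,7],[4,10]} hit by 6; {[11,17]} hit by 17; {[18,20],[16,21]} hit by 20; {[21,22],[22,23],[19,24]} hit by 22.
Points: 6, 17, 20, 22 (4 total).

4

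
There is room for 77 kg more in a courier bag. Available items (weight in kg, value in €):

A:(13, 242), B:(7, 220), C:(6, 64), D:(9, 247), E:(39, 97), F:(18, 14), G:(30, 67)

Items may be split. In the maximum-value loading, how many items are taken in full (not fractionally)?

Ratios (sorted): B 31.43, D 27.44, A 18.62, C 10.67, E 2.49, G 2.23, F 0.78
take B (7 @ 220); take D (9 @ 247); take A (13 @ 242); take C (6 @ 64); take E (39 @ 97); take 3/30 of G → 6.70. Capacity used 77/77.
5 item(s) taken whole; one partial (take 3/30 of G).

5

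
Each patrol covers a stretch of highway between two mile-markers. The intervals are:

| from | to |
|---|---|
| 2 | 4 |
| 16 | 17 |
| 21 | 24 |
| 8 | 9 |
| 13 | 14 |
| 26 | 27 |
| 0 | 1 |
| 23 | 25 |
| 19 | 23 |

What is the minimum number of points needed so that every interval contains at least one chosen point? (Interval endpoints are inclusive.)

Process intervals by earliest right end; each time one isn't hit yet, stab at its right endpoint.
By right end: [0,1]  [2,4]  [8,9]  [13,14]  [16,17]  [19,23]  [21,24]  [23,25]  [26,27]
[0,1] uncovered → point at 1; [2,4] uncovered → point at 4; [8,9] uncovered → point at 9; [13,14] uncovered → point at 14; [16,17] uncovered → point at 17; [19,23] uncovered → point at 23; [26,27] uncovered → point at 27.
Points: 1, 4, 9, 14, 17, 23, 27 (7 total).

7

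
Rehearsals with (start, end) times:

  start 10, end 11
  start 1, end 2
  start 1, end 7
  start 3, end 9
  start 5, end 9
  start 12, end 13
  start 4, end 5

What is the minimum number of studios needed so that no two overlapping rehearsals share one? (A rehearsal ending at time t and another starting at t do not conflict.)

3

Count concurrent intervals with a sweep; the peak is the room count.
Events (time:±→running): 1:+→1 1:+→2 2:-→1 3:+→2 4:+→3 … peak 3.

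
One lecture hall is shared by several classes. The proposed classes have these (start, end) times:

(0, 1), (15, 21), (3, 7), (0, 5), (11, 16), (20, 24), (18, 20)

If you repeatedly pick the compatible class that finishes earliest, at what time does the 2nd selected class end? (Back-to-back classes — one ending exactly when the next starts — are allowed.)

Sort by end time and greedily take each interval whose start is ≥ the last chosen end.
Sorted by end: (0,1)  (0,5)  (3,7)  (11,16)  (18,20)  (15,21)  (20,24)
take (0,1); skip (0,5); take (3,7); take (11,16); take (18,20); take (20,24).
Selected: (0,1) (3,7) (11,16) (18,20) (20,24)

7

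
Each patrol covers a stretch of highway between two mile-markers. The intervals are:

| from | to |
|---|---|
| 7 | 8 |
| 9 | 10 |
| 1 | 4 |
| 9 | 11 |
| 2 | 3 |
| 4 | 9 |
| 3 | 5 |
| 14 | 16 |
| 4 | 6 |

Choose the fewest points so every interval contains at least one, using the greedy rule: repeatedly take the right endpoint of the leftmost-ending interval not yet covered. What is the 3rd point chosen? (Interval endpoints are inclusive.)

By right end: [2,3]  [1,4]  [3,5]  [4,6]  [7,8]  [4,9]  [9,10]  [9,11]  [14,16]
[2,3] uncovered → point at 3; [4,6] uncovered → point at 6; [7,8] uncovered → point at 8; [9,10] uncovered → point at 10; [14,16] uncovered → point at 16.
Points: 3, 6, 8, 10, 16 (5 total).

8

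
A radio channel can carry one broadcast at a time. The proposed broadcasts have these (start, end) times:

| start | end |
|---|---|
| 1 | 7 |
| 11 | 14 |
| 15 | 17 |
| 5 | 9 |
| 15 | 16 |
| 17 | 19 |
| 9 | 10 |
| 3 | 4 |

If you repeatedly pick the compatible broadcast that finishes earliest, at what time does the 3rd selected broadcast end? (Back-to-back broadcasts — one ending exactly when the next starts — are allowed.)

10

Order by finish time; keep every interval that doesn't clash with the previous kept one.
By end time: (3,4), (1,7), (5,9), (9,10), (11,14), (15,16), (15,17), (17,19).
Pick (3,4); next start ≥ 4 → (5,9); next start ≥ 9 → (9,10); next start ≥ 10 → (11,14); next start ≥ 14 → (15,16); next start ≥ 16 → (17,19).
Selected: (3,4) (5,9) (9,10) (11,14) (15,16) (17,19)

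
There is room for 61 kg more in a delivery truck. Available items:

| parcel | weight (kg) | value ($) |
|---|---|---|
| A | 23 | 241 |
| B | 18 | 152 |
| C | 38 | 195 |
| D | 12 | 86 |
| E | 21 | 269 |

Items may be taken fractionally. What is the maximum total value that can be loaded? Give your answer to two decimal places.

653.56

Greedy by value/weight ratio, highest first.
Order: E (269/21=12.81) > A (241/23=10.48) > B (152/18=8.44) > D (86/12=7.17) > C (195/38=5.13)
Fill: take E (21 @ 269) → take A (23 @ 241) → take 17/18 of B → 143.56; 61/61 used.
Total value = 653.56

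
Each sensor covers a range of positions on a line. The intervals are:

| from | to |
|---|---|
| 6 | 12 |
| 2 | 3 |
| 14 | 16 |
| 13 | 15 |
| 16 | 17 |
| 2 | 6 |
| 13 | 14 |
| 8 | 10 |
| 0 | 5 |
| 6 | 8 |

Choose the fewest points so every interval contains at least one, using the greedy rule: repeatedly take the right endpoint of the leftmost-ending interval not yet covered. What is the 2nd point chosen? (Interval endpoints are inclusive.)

Sorted: [2,3] [0,5] [2,6] [6,8] [8,10] [6,12] [13,14] [13,15] [14,16] [16,17]
{[2,3],[0,5],[2,6]} hit by 3; {[6,8],[8,10],[6,12]} hit by 8; {[13,14],[13,15],[14,16]} hit by 14; {[16,17]} hit by 17.
Points: 3, 8, 14, 17 (4 total).

8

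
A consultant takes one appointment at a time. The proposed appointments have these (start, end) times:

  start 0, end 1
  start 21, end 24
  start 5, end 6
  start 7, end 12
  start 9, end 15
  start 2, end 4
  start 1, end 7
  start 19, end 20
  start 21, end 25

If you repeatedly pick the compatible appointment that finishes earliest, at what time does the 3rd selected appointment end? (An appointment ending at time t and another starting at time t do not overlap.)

6

Sorted by end: (0,1)  (2,4)  (5,6)  (1,7)  (7,12)  (9,15)  (19,20)  (21,24)  (21,25)
take (0,1); take (2,4); take (5,6); skip (1,7); take (7,12); take (19,20); take (21,24).
Selected: (0,1) (2,4) (5,6) (7,12) (19,20) (21,24)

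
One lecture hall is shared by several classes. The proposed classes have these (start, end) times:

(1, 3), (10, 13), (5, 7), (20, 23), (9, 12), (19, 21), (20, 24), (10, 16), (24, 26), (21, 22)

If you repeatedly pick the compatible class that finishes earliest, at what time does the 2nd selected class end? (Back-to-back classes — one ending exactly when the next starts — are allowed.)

7

Greedy by earliest finish: after sorting by end time, pick each interval compatible with the last pick.
By end time: (1,3), (5,7), (9,12), (10,13), (10,16), (19,21), (21,22), (20,23), (20,24), (24,26).
Pick (1,3); next start ≥ 3 → (5,7); next start ≥ 7 → (9,12); next start ≥ 12 → (19,21); next start ≥ 21 → (21,22); next start ≥ 22 → (24,26).
Selected: (1,3) (5,7) (9,12) (19,21) (21,22) (24,26)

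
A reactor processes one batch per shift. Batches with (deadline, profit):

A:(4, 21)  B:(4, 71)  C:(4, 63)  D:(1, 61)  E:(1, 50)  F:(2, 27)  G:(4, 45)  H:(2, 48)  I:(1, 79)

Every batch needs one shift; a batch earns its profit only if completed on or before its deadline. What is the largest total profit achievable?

By profit: I(d1,79), B(d4,71), C(d4,63), D(d1,61), E(d1,50), H(d2,48), G(d4,45), F(d2,27), A(d4,21)
I→slot 1; B→slot 4; C→slot 3; D skipped; E skipped; H→slot 2; G skipped; F skipped; A skipped.
Profit = 79 + 48 + 63 + 71 = 261

261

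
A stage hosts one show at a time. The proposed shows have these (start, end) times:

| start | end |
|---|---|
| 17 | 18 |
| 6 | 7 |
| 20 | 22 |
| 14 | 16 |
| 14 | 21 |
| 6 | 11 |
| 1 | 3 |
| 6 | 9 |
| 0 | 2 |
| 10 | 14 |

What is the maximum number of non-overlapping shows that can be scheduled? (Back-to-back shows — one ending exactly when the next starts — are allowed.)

By end time: (0,2), (1,3), (6,7), (6,9), (6,11), (10,14), (14,16), (17,18), (14,21), (20,22).
Pick (0,2); next start ≥ 2 → (6,7); next start ≥ 7 → (10,14); next start ≥ 14 → (14,16); next start ≥ 16 → (17,18); next start ≥ 18 → (20,22).
Selected 6 shows.

6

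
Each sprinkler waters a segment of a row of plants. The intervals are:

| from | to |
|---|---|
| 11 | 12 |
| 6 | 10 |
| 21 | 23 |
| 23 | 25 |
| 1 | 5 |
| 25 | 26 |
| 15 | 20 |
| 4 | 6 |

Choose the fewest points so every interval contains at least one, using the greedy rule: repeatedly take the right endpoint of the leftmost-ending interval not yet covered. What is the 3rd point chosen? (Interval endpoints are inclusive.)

Process intervals by earliest right end; each time one isn't hit yet, stab at its right endpoint.
By right end: [1,5]  [4,6]  [6,10]  [11,12]  [15,20]  [21,23]  [23,25]  [25,26]
[1,5] uncovered → point at 5; [6,10] uncovered → point at 10; [11,12] uncovered → point at 12; [15,20] uncovered → point at 20; [21,23] uncovered → point at 23; [25,26] uncovered → point at 26.
Points: 5, 10, 12, 20, 23, 26 (6 total).

12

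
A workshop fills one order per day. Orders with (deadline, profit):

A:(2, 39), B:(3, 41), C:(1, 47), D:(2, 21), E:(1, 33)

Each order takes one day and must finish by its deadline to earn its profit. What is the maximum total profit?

127

Take jobs in profit order; each goes to the latest open slot no later than its deadline.
By profit: C(d1,47), B(d3,41), A(d2,39), E(d1,33), D(d2,21)
C→slot 1; B→slot 3; A→slot 2; E skipped; D skipped.
Profit = 47 + 39 + 41 = 127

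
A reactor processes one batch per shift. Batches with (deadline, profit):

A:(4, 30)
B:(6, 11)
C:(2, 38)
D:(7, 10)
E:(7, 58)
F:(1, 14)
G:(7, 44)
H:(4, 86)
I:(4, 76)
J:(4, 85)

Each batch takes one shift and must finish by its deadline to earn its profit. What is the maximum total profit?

398

Take jobs in profit order; each goes to the latest open slot no later than its deadline.
By profit: H(d4,86), J(d4,85), I(d4,76), E(d7,58), G(d7,44), C(d2,38), A(d4,30), F(d1,14), B(d6,11), D(d7,10)
H→slot 4; J→slot 3; I→slot 2; E→slot 7; G→slot 6; C→slot 1; A skipped; F skipped; B→slot 5; D skipped.
Profit = 38 + 76 + 85 + 86 + 11 + 44 + 58 = 398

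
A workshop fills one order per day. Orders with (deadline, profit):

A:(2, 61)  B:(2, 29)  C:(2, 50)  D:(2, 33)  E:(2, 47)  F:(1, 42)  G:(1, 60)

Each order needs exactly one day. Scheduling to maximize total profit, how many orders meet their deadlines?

Sort by profit descending; place each in the latest free slot ≤ its deadline.
Profit order: A=61 G=60 C=50 E=47 F=42 D=33 B=29
Assign: A→slot 2, G→slot 1, C skipped, E skipped, F skipped, D skipped, B skipped.
Slots: [1:G] [2:A]
2 of 7 scheduled.

2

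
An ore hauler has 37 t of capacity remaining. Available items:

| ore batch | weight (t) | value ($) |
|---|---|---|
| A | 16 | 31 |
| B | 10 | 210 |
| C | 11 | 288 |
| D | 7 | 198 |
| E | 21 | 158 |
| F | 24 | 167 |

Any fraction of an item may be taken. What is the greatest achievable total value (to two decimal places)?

763.71

Greedy by value/weight ratio, highest first.
Order: D (198/7=28.29) > C (288/11=26.18) > B (210/10=21.00) > E (158/21=7.52) > F (167/24=6.96) > A (31/16=1.94)
Fill: take D (7 @ 198) → take C (11 @ 288) → take B (10 @ 210) → take 9/21 of E → 67.71; 37/37 used.
Total value = 763.71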